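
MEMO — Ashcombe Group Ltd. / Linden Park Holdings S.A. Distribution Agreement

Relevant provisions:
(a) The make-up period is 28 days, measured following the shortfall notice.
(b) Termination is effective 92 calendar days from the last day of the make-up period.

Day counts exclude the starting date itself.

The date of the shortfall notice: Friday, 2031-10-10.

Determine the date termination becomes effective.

The last day of the make-up period: 28 calendar days after 2031-10-10 is 2031-11-07.
Adding 92 calendar days to 2031-11-07 gives 2032-02-07, which is the date termination becomes effective.

2032-02-07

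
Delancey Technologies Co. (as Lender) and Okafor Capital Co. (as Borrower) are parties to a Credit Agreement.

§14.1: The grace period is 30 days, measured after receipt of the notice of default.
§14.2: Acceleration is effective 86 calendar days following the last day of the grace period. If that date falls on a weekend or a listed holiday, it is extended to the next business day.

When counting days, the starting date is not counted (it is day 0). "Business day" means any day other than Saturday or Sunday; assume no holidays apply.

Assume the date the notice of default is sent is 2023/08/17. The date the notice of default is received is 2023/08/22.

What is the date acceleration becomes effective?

2023/12/18

Adding 30 calendar days to 2023/08/22 gives 2023/09/21, which is the last day of the grace period.
The date acceleration becomes effective: 2023/09/21 + 86 days = 2023/12/16. That falls on a Saturday, so it rolls to the next business day, Monday, 2023/12/18.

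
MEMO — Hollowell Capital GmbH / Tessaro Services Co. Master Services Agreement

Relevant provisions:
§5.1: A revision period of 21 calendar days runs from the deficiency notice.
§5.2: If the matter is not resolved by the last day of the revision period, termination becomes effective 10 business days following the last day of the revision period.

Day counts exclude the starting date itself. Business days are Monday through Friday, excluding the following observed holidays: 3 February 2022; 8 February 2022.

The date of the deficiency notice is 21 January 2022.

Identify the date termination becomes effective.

25 February 2022

The last day of the revision period: 21 calendar days after 21 January 2022 is 11 February 2022.
The date termination becomes effective: 10 business days after Friday, 11 February 2022, skipping weekends — Feb 14, Feb 15, Feb 16, Feb 17, Feb 18, Feb 21, Feb 22, Feb 23, Feb 24, Feb 25 — lands on Friday, 25 February 2022.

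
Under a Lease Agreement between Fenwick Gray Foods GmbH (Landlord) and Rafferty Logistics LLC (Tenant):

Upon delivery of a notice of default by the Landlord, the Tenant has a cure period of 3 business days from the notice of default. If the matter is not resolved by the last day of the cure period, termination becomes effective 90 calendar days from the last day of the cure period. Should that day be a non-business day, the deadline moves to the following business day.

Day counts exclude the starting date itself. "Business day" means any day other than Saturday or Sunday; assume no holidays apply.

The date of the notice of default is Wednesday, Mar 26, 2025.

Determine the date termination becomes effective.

From Wednesday, Mar 26, 2025, 3 business days (Mar 27, Mar 28, Mar 31, skipping weekends) brings us to Monday, Mar 31, 2025, which is the last day of the cure period.
The date termination becomes effective: 90 calendar days after Mar 31, 2025 is Jun 29, 2025. That falls on a Sunday, so it rolls to the next business day, Monday, Jun 30, 2025.

Jun 30, 2025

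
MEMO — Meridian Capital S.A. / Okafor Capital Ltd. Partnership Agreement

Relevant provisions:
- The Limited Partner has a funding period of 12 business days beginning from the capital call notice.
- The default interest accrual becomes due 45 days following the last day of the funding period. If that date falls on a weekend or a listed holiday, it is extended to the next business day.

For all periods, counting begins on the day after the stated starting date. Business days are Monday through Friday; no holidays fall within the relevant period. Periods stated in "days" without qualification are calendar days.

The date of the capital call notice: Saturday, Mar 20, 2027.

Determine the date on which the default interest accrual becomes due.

The last day of the funding period: 12 business days after Saturday, Mar 20, 2027, skipping weekends — Mar 22, Mar 23, Mar 24, Mar 25, …, Apr 2, Apr 5, Apr 6 — lands on Tuesday, Apr 6, 2027.
The date on which the default interest accrual becomes due: 45 calendar days after Apr 6, 2027 is May 21, 2027. May 21, 2027 is a Friday, so no roll-forward applies.

May 21, 2027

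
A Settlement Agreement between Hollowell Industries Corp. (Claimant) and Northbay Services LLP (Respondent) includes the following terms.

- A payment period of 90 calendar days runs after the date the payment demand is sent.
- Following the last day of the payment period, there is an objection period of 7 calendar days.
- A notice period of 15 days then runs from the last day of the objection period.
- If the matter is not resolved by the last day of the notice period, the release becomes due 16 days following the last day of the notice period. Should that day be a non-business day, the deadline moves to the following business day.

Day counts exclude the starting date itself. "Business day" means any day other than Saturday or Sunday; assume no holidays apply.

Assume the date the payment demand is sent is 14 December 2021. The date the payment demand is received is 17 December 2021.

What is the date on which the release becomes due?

21 April 2022

The last day of the payment period: 14 December 2021 + 90 days = 14 March 2022.
The last day of the objection period: 7 calendar days after 14 March 2022 is 21 March 2022.
The last day of the notice period: 15 calendar days after 21 March 2022 is 5 April 2022.
Adding 16 calendar days to 5 April 2022 gives 21 April 2022, which is the date on which the release becomes due. 21 April 2022 is a Thursday, so no roll-forward applies.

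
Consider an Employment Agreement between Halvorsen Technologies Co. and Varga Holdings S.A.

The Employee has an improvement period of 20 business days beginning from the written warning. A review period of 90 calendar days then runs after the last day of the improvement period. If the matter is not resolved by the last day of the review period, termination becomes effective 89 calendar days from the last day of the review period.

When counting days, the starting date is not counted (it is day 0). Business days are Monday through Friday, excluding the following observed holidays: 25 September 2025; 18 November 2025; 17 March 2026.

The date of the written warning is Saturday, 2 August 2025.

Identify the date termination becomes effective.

From Saturday, 2 August 2025, 20 business days (Aug 4, Aug 5, Aug 6, Aug 7, …, Aug 27, Aug 28, Aug 29, skipping weekends) brings us to Friday, 29 August 2025, which is the last day of the improvement period.
The last day of the review period: 90 calendar days after 29 August 2025 is 27 November 2025.
Adding 89 calendar days to 27 November 2025 gives 24 February 2026, which is the date termination becomes effective.

24 February 2026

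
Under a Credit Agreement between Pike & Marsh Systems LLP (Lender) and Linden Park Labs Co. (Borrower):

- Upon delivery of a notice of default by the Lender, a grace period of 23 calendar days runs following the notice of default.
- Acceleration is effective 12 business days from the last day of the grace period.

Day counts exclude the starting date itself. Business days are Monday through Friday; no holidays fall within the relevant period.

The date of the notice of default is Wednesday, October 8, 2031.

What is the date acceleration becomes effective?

Adding 23 calendar days to October 8, 2031 gives October 31, 2031, which is the last day of the grace period.
From Friday, October 31, 2031, 12 business days (Nov 3, Nov 4, Nov 5, Nov 6, …, Nov 14, Nov 17, Nov 18, skipping weekends) brings us to Tuesday, November 18, 2031, which is the date acceleration becomes effective.

November 18, 2031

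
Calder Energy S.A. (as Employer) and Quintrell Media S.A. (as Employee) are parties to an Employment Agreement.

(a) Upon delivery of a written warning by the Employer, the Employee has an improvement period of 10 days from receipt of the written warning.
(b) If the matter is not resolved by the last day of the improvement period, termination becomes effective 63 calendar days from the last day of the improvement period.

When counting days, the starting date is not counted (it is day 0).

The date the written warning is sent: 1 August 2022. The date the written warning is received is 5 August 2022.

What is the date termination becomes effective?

The last day of the improvement period: 10 calendar days after 5 August 2022 is 15 August 2022.
The date termination becomes effective: 63 calendar days after 15 August 2022 is 17 October 2022.

17 October 2022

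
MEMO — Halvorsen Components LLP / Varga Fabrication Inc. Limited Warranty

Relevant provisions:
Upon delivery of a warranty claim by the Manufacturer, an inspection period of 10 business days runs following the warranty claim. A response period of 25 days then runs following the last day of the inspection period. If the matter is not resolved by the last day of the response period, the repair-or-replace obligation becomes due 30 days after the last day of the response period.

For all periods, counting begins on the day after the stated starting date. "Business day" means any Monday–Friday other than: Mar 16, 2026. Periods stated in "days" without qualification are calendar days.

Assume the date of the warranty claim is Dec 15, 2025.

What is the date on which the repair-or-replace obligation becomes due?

The last day of the inspection period: counting 10 business days from Monday, Dec 15, 2025 (Dec 16, Dec 17, Dec 18, Dec 19, Dec 22, Dec 23, Dec 24, Dec 25, Dec 26, Dec 29, skipping weekends) reaches Monday, Dec 29, 2025.
The last day of the response period: Dec 29, 2025 + 25 days = Jan 23, 2026.
The date on which the repair-or-replace obligation becomes due: Jan 23, 2026 + 30 days = Feb 22, 2026.

Feb 22, 2026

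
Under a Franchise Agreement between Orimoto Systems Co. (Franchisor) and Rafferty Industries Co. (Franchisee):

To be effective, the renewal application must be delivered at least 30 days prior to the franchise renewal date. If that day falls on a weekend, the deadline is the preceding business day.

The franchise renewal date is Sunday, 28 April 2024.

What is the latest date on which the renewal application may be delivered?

29 March 2024

Counting back 30 calendar days from 28 April 2024 gives 29 March 2024. That is a Friday, so no adjustment is needed.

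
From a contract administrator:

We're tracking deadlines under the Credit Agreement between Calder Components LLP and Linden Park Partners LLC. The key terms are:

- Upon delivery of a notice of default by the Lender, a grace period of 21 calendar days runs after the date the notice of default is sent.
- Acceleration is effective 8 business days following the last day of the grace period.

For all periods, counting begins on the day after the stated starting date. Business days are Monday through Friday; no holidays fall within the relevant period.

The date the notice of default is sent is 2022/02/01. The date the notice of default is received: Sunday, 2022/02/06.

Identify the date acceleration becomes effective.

2022/03/04

The last day of the grace period: 2022/02/01 + 21 days = 2022/02/22.
From Tuesday, 2022/02/22, 8 business days (Feb 23, Feb 24, Feb 25, Feb 28, Mar 1, Mar 2, Mar 3, Mar 4, skipping weekends) brings us to Friday, 2022/03/04, which is the date acceleration becomes effective.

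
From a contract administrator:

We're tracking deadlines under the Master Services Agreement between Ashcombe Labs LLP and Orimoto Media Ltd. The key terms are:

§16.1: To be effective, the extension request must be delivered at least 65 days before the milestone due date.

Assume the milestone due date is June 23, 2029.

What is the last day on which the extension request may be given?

April 19, 2029

June 23, 2029 minus 65 days is April 19, 2029.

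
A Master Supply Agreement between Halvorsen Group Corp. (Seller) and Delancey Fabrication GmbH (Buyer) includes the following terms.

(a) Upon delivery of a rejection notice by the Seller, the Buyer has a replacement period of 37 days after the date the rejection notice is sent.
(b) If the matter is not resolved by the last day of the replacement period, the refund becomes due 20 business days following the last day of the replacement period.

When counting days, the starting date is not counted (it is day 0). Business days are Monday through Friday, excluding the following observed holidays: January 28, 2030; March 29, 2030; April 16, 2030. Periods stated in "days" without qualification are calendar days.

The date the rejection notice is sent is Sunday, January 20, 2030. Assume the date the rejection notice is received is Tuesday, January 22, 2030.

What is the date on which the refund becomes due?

March 26, 2030

Adding 37 calendar days to January 20, 2030 gives February 26, 2030, which is the last day of the replacement period.
From Tuesday, February 26, 2030, 20 business days (Feb 27, Feb 28, Mar 1, Mar 4, …, Mar 22, Mar 25, Mar 26, skipping weekends) brings us to Tuesday, March 26, 2030, which is the date on which the refund becomes due.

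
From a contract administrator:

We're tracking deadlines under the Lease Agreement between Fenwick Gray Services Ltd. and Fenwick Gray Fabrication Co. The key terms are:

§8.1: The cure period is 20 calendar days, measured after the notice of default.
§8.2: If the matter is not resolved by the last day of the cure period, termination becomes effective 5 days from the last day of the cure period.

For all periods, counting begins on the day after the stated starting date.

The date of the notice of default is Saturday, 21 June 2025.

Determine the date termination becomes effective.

16 July 2025

Adding 20 calendar days to 21 June 2025 gives 11 July 2025, which is the last day of the cure period.
Adding 5 calendar days to 11 July 2025 gives 16 July 2025, which is the date termination becomes effective.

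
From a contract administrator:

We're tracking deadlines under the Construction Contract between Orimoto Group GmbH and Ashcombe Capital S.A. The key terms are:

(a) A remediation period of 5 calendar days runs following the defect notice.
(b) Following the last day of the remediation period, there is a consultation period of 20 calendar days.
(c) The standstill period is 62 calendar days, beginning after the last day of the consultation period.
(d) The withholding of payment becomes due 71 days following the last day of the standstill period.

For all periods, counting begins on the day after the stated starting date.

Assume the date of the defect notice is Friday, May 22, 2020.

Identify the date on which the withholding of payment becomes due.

The last day of the remediation period: 5 calendar days after May 22, 2020 is May 27, 2020.
The last day of the consultation period: 20 calendar days after May 27, 2020 is June 16, 2020.
Adding 62 calendar days to June 16, 2020 gives August 17, 2020, which is the last day of the standstill period.
Adding 71 calendar days to August 17, 2020 gives October 27, 2020, which is the date on which the withholding of payment becomes due.

October 27, 2020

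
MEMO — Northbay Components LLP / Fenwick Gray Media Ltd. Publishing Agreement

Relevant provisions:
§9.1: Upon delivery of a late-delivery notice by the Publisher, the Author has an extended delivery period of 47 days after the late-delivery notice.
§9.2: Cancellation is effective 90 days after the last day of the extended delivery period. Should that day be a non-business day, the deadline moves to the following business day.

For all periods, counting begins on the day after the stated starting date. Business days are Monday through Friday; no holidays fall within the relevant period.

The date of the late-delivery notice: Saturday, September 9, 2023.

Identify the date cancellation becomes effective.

January 24, 2024

The last day of the extended delivery period: September 9, 2023 + 47 days = October 26, 2023.
The date cancellation becomes effective: 90 calendar days after October 26, 2023 is January 24, 2024. January 24, 2024 is a Wednesday, so no roll-forward applies.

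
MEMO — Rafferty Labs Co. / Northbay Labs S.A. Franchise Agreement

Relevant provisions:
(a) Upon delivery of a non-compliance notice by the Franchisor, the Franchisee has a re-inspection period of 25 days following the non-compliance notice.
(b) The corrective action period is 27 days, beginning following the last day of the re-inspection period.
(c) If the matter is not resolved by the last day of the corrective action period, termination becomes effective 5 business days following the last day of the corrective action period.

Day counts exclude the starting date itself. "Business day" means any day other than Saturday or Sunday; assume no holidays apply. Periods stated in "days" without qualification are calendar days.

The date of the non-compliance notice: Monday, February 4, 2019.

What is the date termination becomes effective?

The last day of the re-inspection period: 25 calendar days after February 4, 2019 is March 1, 2019.
Adding 27 calendar days to March 1, 2019 gives March 28, 2019, which is the last day of the corrective action period.
The date termination becomes effective: counting 5 business days from Thursday, March 28, 2019 (Mar 29, Apr 1, Apr 2, Apr 3, Apr 4, skipping weekends) reaches Thursday, April 4, 2019.

April 4, 2019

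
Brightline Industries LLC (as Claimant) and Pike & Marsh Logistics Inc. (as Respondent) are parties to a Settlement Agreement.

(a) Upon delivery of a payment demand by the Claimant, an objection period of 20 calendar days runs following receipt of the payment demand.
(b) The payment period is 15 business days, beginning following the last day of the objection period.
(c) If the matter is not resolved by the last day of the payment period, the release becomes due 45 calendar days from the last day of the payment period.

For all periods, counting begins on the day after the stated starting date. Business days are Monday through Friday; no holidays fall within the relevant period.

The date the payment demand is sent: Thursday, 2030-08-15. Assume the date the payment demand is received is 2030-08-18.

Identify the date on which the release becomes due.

2030-11-11

Adding 20 calendar days to 2030-08-18 gives 2030-09-07, which is the last day of the objection period.
From Saturday, 2030-09-07, 15 business days (Sep 9, Sep 10, Sep 11, Sep 12, …, Sep 25, Sep 26, Sep 27, skipping weekends) brings us to Friday, 2030-09-27, which is the last day of the payment period.
Adding 45 calendar days to 2030-09-27 gives 2030-11-11, which is the date on which the release becomes due.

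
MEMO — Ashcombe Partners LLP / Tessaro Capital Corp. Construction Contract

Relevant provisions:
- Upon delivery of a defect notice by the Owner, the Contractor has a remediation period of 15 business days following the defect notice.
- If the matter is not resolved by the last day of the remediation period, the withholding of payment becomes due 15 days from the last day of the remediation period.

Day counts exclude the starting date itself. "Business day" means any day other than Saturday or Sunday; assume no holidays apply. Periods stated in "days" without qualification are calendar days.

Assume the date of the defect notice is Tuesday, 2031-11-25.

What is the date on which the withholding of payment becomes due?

From Tuesday, 2031-11-25, 15 business days (Nov 26, Nov 27, Nov 28, Dec 1, …, Dec 12, Dec 15, Dec 16, skipping weekends) brings us to Tuesday, 2031-12-16, which is the last day of the remediation period.
The date on which the withholding of payment becomes due: 2031-12-16 + 15 days = 2031-12-31.

2031-12-31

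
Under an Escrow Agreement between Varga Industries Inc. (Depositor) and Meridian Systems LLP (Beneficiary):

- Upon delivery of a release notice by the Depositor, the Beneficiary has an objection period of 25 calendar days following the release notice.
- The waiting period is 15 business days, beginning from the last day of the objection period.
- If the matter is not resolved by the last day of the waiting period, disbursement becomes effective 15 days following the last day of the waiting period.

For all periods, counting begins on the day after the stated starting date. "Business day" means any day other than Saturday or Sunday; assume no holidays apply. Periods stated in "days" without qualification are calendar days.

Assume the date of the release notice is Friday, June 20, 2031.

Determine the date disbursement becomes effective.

Adding 25 calendar days to June 20, 2031 gives July 15, 2031, which is the last day of the objection period.
From Tuesday, July 15, 2031, 15 business days (Jul 16, Jul 17, Jul 18, Jul 21, …, Aug 1, Aug 4, Aug 5, skipping weekends) brings us to Tuesday, August 5, 2031, which is the last day of the waiting period.
Adding 15 calendar days to August 5, 2031 gives August 20, 2031, which is the date disbursement becomes effective.

August 20, 2031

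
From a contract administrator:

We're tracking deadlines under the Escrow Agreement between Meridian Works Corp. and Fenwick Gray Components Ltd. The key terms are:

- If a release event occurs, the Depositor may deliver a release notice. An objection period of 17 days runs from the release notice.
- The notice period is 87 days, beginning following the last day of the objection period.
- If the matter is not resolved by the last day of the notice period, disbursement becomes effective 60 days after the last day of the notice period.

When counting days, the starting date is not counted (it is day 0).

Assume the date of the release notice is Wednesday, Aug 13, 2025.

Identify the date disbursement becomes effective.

The last day of the objection period: 17 calendar days after Aug 13, 2025 is Aug 30, 2025.
Adding 87 calendar days to Aug 30, 2025 gives Nov 25, 2025, which is the last day of the notice period.
The date disbursement becomes effective: 60 calendar days after Nov 25, 2025 is Jan 24, 2026.

Jan 24, 2026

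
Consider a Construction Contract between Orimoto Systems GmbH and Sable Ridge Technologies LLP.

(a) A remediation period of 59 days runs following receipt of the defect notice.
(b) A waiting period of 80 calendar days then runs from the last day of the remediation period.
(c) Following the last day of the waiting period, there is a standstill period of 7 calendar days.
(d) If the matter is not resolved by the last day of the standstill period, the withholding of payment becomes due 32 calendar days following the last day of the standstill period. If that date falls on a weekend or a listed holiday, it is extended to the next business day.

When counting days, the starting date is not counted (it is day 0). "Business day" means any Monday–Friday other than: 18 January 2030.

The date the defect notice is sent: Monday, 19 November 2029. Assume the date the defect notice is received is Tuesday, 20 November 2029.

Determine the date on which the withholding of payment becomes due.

17 May 2030

The last day of the remediation period: 59 calendar days after 20 November 2029 is 18 January 2030.
Adding 80 calendar days to 18 January 2030 gives 8 April 2030, which is the last day of the waiting period.
The last day of the standstill period: 7 calendar days after 8 April 2030 is 15 April 2030.
Adding 32 calendar days to 15 April 2030 gives 17 May 2030, which is the date on which the withholding of payment becomes due. 17 May 2030 is a Friday and is not a listed holiday, so no roll-forward applies.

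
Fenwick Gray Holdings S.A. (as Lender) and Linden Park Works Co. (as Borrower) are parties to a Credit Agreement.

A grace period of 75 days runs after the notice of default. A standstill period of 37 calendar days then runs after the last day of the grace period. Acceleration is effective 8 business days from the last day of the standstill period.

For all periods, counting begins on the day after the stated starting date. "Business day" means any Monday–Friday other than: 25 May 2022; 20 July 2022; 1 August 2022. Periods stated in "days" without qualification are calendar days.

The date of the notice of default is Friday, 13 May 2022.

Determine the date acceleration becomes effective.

Adding 75 calendar days to 13 May 2022 gives 27 July 2022, which is the last day of the grace period.
The last day of the standstill period: 27 July 2022 + 37 days = 2 September 2022.
The date acceleration becomes effective: 8 business days after Friday, 2 September 2022, skipping weekends — Sep 5, Sep 6, Sep 7, Sep 8, Sep 9, Sep 12, Sep 13, Sep 14 — lands on Wednesday, 14 September 2022.

14 September 2022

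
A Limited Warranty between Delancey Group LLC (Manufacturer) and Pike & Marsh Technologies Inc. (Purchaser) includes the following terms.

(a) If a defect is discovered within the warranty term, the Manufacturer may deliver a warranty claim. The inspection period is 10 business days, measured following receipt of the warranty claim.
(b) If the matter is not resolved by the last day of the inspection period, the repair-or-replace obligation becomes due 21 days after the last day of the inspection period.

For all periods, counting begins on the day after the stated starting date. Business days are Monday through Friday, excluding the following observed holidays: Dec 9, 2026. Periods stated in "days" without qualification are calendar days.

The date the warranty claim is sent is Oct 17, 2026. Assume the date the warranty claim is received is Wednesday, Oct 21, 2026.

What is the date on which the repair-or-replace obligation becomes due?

Nov 25, 2026

From Wednesday, Oct 21, 2026, 10 business days (Oct 22, Oct 23, Oct 26, Oct 27, Oct 28, Oct 29, Oct 30, Nov 2, Nov 3, Nov 4, skipping weekends) brings us to Wednesday, Nov 4, 2026, which is the last day of the inspection period.
The date on which the repair-or-replace obligation becomes due: 21 calendar days after Nov 4, 2026 is Nov 25, 2026.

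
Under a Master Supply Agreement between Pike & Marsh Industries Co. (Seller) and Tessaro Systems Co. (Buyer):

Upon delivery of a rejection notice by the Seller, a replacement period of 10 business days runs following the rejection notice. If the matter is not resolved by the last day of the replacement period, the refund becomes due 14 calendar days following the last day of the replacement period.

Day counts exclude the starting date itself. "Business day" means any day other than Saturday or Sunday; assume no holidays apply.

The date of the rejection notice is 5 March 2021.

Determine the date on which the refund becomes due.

The last day of the replacement period: counting 10 business days from Friday, 5 March 2021 (Mar 8, Mar 9, Mar 10, Mar 11, Mar 12, Mar 15, Mar 16, Mar 17, Mar 18, Mar 19, skipping weekends) reaches Friday, 19 March 2021.
The date on which the refund becomes due: 14 calendar days after 19 March 2021 is 2 April 2021.

2 April 2021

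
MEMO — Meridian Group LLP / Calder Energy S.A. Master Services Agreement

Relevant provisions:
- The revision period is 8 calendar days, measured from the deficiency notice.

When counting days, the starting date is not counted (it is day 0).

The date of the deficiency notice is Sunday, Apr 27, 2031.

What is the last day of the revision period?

Adding 8 calendar days to Apr 27, 2031 gives May 5, 2031, which is the last day of the revision period.

May 5, 2031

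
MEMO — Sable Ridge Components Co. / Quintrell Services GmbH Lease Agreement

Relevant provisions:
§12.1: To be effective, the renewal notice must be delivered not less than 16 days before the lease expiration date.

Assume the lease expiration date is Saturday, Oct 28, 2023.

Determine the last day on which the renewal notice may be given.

Oct 28, 2023 minus 16 days is Oct 12, 2023.

Oct 12, 2023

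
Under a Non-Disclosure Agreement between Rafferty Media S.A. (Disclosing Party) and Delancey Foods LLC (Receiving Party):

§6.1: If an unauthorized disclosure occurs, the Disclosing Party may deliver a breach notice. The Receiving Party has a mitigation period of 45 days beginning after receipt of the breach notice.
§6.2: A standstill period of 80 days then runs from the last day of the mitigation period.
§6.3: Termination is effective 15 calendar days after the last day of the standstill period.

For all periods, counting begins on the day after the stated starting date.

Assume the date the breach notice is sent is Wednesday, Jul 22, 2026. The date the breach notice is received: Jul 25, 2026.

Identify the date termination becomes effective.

Adding 45 calendar days to Jul 25, 2026 gives Sep 8, 2026, which is the last day of the mitigation period.
The last day of the standstill period: 80 calendar days after Sep 8, 2026 is Nov 27, 2026.
Adding 15 calendar days to Nov 27, 2026 gives Dec 12, 2026, which is the date termination becomes effective.

Dec 12, 2026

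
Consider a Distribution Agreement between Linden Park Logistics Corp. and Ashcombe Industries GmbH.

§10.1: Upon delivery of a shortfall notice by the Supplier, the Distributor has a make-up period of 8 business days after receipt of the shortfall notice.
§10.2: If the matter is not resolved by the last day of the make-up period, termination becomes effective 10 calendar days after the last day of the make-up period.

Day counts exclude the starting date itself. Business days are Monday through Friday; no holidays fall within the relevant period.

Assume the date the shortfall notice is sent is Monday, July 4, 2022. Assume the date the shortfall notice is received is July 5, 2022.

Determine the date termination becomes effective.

July 25, 2022

The last day of the make-up period: 8 business days after Tuesday, July 5, 2022, skipping weekends — Jul 6, Jul 7, Jul 8, Jul 11, Jul 12, Jul 13, Jul 14, Jul 15 — lands on Friday, July 15, 2022.
Adding 10 calendar days to July 15, 2022 gives July 25, 2022, which is the date termination becomes effective.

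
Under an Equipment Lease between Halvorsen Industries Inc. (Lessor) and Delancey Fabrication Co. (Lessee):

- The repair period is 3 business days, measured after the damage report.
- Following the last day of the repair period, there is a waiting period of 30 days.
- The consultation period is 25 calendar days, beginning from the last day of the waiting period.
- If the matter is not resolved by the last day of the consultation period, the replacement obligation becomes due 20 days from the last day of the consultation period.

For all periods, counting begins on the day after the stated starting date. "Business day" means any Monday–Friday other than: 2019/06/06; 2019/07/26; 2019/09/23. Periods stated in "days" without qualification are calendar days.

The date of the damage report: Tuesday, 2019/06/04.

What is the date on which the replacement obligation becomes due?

The last day of the repair period: counting 3 business days from Tuesday, 2019/06/04 (Jun 5, Jun 7, Jun 10, skipping weekends and the listed holiday on Jun 6) reaches Monday, 2019/06/10.
Adding 30 calendar days to 2019/06/10 gives 2019/07/10, which is the last day of the waiting period.
The last day of the consultation period: 25 calendar days after 2019/07/10 is 2019/08/04.
The date on which the replacement obligation becomes due: 2019/08/04 + 20 days = 2019/08/24.

2019/08/24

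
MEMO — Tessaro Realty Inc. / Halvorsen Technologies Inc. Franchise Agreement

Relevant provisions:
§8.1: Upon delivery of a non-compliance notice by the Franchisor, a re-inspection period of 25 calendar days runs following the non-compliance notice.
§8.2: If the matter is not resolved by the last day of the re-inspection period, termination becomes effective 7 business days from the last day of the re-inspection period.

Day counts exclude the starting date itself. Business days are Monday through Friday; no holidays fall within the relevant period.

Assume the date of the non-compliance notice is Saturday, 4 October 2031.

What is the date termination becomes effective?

7 November 2031

Adding 25 calendar days to 4 October 2031 gives 29 October 2031, which is the last day of the re-inspection period.
From Wednesday, 29 October 2031, 7 business days (Oct 30, Oct 31, Nov 3, Nov 4, Nov 5, Nov 6, Nov 7, skipping weekends) brings us to Friday, 7 November 2031, which is the date termination becomes effective.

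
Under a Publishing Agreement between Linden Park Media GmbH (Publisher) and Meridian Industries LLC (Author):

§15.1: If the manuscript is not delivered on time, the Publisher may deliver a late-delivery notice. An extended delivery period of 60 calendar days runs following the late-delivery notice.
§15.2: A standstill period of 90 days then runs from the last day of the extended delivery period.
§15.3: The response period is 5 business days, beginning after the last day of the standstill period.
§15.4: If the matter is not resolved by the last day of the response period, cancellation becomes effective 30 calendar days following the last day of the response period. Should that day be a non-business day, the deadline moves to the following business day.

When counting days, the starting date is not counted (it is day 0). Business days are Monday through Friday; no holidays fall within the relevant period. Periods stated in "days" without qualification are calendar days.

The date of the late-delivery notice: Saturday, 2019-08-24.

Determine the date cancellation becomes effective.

The last day of the extended delivery period: 60 calendar days after 2019-08-24 is 2019-10-23.
The last day of the standstill period: 2019-10-23 + 90 days = 2020-01-21.
From Tuesday, 2020-01-21, 5 business days (Jan 22, Jan 23, Jan 24, Jan 27, Jan 28, skipping weekends) brings us to Tuesday, 2020-01-28, which is the last day of the response period.
The date cancellation becomes effective: 30 calendar days after 2020-01-28 is 2020-02-27. 2020-02-27 is a Thursday, so no roll-forward applies.

2020-02-27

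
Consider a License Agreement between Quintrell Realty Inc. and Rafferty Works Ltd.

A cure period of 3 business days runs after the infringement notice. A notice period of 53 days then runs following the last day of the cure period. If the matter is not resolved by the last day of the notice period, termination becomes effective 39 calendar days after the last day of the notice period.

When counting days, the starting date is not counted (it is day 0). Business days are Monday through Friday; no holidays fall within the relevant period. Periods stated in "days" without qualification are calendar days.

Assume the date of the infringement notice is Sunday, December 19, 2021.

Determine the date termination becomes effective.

March 24, 2022

The last day of the cure period: counting 3 business days from Sunday, December 19, 2021 (Dec 20, Dec 21, Dec 22, skipping weekends) reaches Wednesday, December 22, 2021.
Adding 53 calendar days to December 22, 2021 gives February 13, 2022, which is the last day of the notice period.
Adding 39 calendar days to February 13, 2022 gives March 24, 2022, which is the date termination becomes effective.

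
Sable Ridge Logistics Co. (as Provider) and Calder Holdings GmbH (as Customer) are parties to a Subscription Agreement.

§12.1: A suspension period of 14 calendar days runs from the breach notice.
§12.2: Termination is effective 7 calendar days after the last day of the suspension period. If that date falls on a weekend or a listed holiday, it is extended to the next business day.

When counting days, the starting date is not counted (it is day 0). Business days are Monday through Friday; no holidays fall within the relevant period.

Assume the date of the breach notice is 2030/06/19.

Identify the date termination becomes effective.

The last day of the suspension period: 14 calendar days after 2030/06/19 is 2030/07/03.
The date termination becomes effective: 7 calendar days after 2030/07/03 is 2030/07/10. 2030/07/10 is a Wednesday, so no roll-forward applies.

2030/07/10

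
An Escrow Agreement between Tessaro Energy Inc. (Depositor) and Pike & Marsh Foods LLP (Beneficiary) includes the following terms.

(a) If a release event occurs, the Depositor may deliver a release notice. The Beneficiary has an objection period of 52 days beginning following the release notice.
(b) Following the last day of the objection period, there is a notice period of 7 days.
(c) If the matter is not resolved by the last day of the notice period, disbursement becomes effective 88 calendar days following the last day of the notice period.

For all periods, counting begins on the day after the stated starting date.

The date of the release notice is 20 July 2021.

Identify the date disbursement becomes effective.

14 December 2021

Adding 52 calendar days to 20 July 2021 gives 10 September 2021, which is the last day of the objection period.
The last day of the notice period: 10 September 2021 + 7 days = 17 September 2021.
Adding 88 calendar days to 17 September 2021 gives 14 December 2021, which is the date disbursement becomes effective.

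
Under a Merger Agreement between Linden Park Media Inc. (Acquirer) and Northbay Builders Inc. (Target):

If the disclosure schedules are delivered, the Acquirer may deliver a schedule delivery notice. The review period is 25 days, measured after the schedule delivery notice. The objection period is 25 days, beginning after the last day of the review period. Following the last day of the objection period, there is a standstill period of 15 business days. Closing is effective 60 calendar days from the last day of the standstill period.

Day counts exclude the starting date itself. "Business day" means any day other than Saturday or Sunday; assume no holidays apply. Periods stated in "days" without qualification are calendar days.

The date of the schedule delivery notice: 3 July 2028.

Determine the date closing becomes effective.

The last day of the review period: 25 calendar days after 3 July 2028 is 28 July 2028.
Adding 25 calendar days to 28 July 2028 gives 22 August 2028, which is the last day of the objection period.
The last day of the standstill period: counting 15 business days from Tuesday, 22 August 2028 (Aug 23, Aug 24, Aug 25, Aug 28, …, Sep 8, Sep 11, Sep 12, skipping weekends) reaches Tuesday, 12 September 2028.
Adding 60 calendar days to 12 September 2028 gives 11 November 2028, which is the date closing becomes effective.

11 November 2028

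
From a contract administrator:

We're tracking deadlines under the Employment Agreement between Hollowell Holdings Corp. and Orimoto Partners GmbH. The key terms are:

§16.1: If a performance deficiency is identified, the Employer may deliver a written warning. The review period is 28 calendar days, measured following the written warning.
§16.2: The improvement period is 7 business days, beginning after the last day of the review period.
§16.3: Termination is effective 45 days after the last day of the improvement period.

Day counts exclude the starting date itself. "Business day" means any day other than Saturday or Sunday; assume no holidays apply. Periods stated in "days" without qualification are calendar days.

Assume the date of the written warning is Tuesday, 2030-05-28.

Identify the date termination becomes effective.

2030-08-18

The last day of the review period: 28 calendar days after 2030-05-28 is 2030-06-25.
From Tuesday, 2030-06-25, 7 business days (Jun 26, Jun 27, Jun 28, Jul 1, Jul 2, Jul 3, Jul 4, skipping weekends) brings us to Thursday, 2030-07-04, which is the last day of the improvement period.
The date termination becomes effective: 2030-07-04 + 45 days = 2030-08-18.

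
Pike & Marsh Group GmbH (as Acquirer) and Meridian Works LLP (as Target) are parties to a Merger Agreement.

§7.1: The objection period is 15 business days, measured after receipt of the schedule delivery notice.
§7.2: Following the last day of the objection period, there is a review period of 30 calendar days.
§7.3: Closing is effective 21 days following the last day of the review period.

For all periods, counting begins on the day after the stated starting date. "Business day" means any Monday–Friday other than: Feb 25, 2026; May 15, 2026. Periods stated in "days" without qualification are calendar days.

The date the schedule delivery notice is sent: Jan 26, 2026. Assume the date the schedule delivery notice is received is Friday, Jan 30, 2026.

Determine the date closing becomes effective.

The last day of the objection period: counting 15 business days from Friday, Jan 30, 2026 (Feb 2, Feb 3, Feb 4, Feb 5, …, Feb 18, Feb 19, Feb 20, skipping weekends) reaches Friday, Feb 20, 2026.
Adding 30 calendar days to Feb 20, 2026 gives Mar 22, 2026, which is the last day of the review period.
Adding 21 calendar days to Mar 22, 2026 gives Apr 12, 2026, which is the date closing becomes effective.

Apr 12, 2026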